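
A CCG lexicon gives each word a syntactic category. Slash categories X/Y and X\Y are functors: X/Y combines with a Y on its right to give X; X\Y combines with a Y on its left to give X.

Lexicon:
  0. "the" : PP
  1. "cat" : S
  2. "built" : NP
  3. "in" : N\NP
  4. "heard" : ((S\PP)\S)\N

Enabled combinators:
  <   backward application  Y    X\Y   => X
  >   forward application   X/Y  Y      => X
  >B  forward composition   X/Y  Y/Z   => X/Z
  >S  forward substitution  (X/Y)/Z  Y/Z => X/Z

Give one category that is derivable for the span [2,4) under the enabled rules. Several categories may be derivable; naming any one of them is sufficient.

N

[0,5] S   <
  [0,1] "the" : PP
  [1,5] S\PP   <
    [1,2] "cat" : S
    [2,5] (S\PP)\S   <
      [2,4] N   <
        [2,3] "built" : NP
        [3,4] "in" : N\NP
      [4,5] "heard" : ((S\PP)\S)\N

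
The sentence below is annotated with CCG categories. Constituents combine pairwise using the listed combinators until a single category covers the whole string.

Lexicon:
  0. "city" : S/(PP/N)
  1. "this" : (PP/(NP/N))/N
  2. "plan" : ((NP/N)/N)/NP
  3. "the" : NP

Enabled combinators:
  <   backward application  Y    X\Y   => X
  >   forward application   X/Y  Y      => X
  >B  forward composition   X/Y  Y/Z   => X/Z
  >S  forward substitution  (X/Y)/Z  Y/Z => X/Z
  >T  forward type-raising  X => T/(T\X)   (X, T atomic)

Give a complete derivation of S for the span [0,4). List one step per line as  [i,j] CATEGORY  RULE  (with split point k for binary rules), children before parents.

[0,4] S   >
  [0,1] "city" : S/(PP/N)
  [1,4] PP/N   >S
    [1,2] "this" : (PP/(NP/N))/N
    [2,4] (NP/N)/N   >
      [2,3] "plan" : ((NP/N)/N)/NP
      [3,4] "the" : NP

[0,1] S/(PP/N)  lex  "city"
[1,2] (PP/(NP/N))/N  lex  "this"
[2,3] ((NP/N)/N)/NP  lex  "plan"
[3,4] NP  lex  "the"
[2,4] (NP/N)/N  >  k=3
[1,4] PP/N  >S  k=2
[0,4] S  >  k=1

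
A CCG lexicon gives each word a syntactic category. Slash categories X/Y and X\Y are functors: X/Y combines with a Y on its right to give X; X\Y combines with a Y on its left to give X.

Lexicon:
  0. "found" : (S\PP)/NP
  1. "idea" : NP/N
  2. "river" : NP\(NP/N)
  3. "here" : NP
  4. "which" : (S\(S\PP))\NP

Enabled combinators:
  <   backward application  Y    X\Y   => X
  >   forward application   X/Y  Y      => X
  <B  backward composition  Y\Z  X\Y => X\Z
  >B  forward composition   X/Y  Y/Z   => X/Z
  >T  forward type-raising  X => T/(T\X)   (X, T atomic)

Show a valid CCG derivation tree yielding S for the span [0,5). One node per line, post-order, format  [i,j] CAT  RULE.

[0,5] S   <
  [0,3] S\PP   >
    [0,1] "found" : (S\PP)/NP
    [1,3] NP   <
      [1,2] "idea" : NP/N
      [2,3] "river" : NP\(NP/N)
  [3,5] S\(S\PP)   <
    [3,4] "here" : NP
    [4,5] "which" : (S\(S\PP))\NP

[0,1] (S\PP)/NP  lex  "found"
[1,2] NP/N  lex  "idea"
[2,3] NP\(NP/N)  lex  "river"
[1,3] NP  <  k=2
[0,3] S\PP  >  k=1
[3,4] NP  lex  "here"
[4,5] (S\(S\PP))\NP  lex  "which"
[3,5] S\(S\PP)  <  k=4
[0,5] S  <  k=3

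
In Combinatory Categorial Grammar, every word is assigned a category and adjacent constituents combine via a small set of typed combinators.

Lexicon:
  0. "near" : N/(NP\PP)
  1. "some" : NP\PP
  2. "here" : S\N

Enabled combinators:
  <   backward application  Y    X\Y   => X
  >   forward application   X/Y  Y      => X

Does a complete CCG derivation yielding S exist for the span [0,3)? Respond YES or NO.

YES

[0,3] S   <
  [0,2] N   >
    [0,1] "near" : N/(NP\PP)
    [1,2] "some" : NP\PP
  [2,3] "here" : S\N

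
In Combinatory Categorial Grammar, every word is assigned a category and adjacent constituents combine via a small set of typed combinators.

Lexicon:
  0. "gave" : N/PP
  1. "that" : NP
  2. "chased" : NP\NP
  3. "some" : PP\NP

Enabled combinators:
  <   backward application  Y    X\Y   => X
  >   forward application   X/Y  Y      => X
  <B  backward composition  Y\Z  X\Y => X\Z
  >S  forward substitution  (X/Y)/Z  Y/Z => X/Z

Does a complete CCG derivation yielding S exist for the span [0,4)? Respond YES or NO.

NO

N/PP NP NP\NP PP\NP
CKY chart[0,4] = {N}; S ∉ chart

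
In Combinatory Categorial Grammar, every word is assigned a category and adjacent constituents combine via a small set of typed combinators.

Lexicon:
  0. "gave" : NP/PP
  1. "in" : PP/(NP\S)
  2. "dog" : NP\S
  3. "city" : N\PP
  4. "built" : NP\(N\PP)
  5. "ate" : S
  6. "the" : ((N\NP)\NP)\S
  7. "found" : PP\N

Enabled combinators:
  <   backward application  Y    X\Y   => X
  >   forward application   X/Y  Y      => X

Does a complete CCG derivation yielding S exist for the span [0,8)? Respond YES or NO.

NP/PP PP/(NP\S) NP\S N\PP NP\(N\PP) S ((N\NP)\NP)\S PP\N
CKY chart[0,8] = {PP}; S ∉ chart

NO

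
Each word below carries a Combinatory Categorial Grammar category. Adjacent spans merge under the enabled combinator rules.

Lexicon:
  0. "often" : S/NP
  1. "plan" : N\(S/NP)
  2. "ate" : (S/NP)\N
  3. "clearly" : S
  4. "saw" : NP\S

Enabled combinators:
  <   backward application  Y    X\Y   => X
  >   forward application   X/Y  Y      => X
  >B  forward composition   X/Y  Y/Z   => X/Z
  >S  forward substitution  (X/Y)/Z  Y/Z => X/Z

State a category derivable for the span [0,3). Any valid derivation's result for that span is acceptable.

S/NP

[0,5] S   >
  [0,3] S/NP   <
    [0,2] N   <
      [0,1] "often" : S/NP
      [1,2] "plan" : N\(S/NP)
    [2,3] "ate" : (S/NP)\N
  [3,5] NP   <
    [3,4] "clearly" : S
    [4,5] "saw" : NP\S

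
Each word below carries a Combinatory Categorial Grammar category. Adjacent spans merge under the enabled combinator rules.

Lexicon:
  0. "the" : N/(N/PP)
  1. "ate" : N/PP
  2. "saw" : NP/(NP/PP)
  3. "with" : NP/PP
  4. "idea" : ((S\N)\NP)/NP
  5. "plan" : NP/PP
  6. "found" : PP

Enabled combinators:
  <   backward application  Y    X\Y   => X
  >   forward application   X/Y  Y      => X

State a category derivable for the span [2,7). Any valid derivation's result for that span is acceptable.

S\N

[0,7] S   <
  [0,2] N   >
    [0,1] "the" : N/(N/PP)
    [1,2] "ate" : N/PP
  [2,7] S\N   <
    [2,4] NP   >
      [2,3] "saw" : NP/(NP/PP)
      [3,4] "with" : NP/PP
    [4,7] (S\N)\NP   >
      [4,5] "idea" : ((S\N)\NP)/NP
      [5,7] NP   >
        [5,6] "plan" : NP/PP
        [6,7] "found" : PP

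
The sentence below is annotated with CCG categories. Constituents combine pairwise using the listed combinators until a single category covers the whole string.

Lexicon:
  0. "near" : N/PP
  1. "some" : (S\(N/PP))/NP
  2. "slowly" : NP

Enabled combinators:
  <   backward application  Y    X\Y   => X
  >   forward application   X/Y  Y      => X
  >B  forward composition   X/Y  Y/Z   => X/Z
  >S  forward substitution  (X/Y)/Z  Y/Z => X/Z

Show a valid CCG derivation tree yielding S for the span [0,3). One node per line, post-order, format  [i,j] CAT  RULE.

[0,3] S   <
  [0,1] "near" : N/PP
  [1,3] S\(N/PP)   >
    [1,2] "some" : (S\(N/PP))/NP
    [2,3] "slowly" : NP

[0,1] N/PP  lex  "near"
[1,2] (S\(N/PP))/NP  lex  "some"
[2,3] NP  lex  "slowly"
[1,3] S\(N/PP)  >  k=2
[0,3] S  <  k=1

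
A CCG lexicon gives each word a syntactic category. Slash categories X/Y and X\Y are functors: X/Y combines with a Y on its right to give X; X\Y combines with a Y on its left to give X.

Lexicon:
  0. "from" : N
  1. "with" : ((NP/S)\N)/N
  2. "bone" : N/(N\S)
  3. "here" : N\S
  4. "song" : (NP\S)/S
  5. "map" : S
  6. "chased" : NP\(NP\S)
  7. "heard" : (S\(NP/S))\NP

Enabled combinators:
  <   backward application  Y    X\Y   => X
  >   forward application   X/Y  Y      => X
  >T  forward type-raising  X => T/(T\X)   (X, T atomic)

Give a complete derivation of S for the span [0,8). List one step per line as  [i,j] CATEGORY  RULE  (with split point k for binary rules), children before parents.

[0,8] S   <
  [0,4] NP/S   <
    [0,1] "from" : N
    [1,4] (NP/S)\N   >
      [1,2] "with" : ((NP/S)\N)/N
      [2,4] N   >
        [2,3] "bone" : N/(N\S)
        [3,4] "here" : N\S
  [4,8] S\(NP/S)   <
    [4,7] NP   <
      [4,6] NP\S   >
        [4,5] "song" : (NP\S)/S
        [5,6] "map" : S
      [6,7] "chased" : NP\(NP\S)
    [7,8] "heard" : (S\(NP/S))\NP

[0,1] N  lex  "from"
[1,2] ((NP/S)\N)/N  lex  "with"
[2,3] N/(N\S)  lex  "bone"
[3,4] N\S  lex  "here"
[2,4] N  >  k=3
[1,4] (NP/S)\N  >  k=2
[0,4] NP/S  <  k=1
[4,5] (NP\S)/S  lex  "song"
[5,6] S  lex  "map"
[4,6] NP\S  >  k=5
[6,7] NP\(NP\S)  lex  "chased"
[4,7] NP  <  k=6
[7,8] (S\(NP/S))\NP  lex  "heard"
[4,8] S\(NP/S)  <  k=7
[0,8] S  <  k=4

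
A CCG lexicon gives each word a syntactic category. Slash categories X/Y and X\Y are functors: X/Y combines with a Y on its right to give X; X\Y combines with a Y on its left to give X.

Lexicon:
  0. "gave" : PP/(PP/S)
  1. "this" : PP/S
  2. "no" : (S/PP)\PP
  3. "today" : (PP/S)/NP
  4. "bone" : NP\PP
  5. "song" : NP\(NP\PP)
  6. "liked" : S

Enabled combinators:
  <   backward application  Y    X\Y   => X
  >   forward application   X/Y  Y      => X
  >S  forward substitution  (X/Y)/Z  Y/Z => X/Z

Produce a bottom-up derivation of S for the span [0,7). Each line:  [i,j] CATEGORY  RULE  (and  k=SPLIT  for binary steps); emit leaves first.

[0,7] S   >
  [0,3] S/PP   <
    [0,2] PP   >
      [0,1] "gave" : PP/(PP/S)
      [1,2] "this" : PP/S
    [2,3] "no" : (S/PP)\PP
  [3,7] PP   >
    [3,6] PP/S   >
      [3,4] "today" : (PP/S)/NP
      [4,6] NP   <
        [4,5] "bone" : NP\PP
        [5,6] "song" : NP\(NP\PP)
    [6,7] "liked" : S

[0,1] PP/(PP/S)  lex  "gave"
[1,2] PP/S  lex  "this"
[0,2] PP  >  k=1
[2,3] (S/PP)\PP  lex  "no"
[0,3] S/PP  <  k=2
[3,4] (PP/S)/NP  lex  "today"
[4,5] NP\PP  lex  "bone"
[5,6] NP\(NP\PP)  lex  "song"
[4,6] NP  <  k=5
[3,6] PP/S  >  k=4
[6,7] S  lex  "liked"
[3,7] PP  >  k=6
[0,7] S  >  k=3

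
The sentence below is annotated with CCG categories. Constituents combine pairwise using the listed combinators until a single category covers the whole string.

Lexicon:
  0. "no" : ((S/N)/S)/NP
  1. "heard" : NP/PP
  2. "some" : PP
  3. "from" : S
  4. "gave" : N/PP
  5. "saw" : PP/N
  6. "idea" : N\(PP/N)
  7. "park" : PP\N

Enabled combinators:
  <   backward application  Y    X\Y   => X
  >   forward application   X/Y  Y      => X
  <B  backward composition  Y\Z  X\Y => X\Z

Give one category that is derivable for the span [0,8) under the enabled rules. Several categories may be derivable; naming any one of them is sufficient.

[0,8] S   >
  [0,4] S/N   >
    [0,3] (S/N)/S   >
      [0,1] "no" : ((S/N)/S)/NP
      [1,3] NP   >
        [1,2] "heard" : NP/PP
        [2,3] "some" : PP
    [3,4] "from" : S
  [4,8] N   >
    [4,5] "gave" : N/PP
    [5,8] PP   <
      [5,7] N   <
        [5,6] "saw" : PP/N
        [6,7] "idea" : N\(PP/N)
      [7,8] "park" : PP\N

S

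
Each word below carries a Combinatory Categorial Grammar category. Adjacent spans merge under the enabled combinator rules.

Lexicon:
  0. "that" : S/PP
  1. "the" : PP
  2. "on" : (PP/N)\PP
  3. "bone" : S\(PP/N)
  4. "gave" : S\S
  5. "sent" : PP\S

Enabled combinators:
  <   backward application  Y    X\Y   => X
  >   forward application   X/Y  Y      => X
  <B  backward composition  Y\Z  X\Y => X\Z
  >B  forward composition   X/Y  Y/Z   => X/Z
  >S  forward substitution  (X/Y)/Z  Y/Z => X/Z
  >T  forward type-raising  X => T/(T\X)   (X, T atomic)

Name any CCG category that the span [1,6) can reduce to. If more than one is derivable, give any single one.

PP

[0,6] S   >
  [0,1] "that" : S/PP
  [1,6] PP   <
    [1,4] S   >
      [1,2] S/(S\PP)   >T
        [1,2] "the" : PP
      [2,4] S\PP   <B
        [2,3] "on" : (PP/N)\PP
        [3,4] "bone" : S\(PP/N)
    [4,6] PP\S   <B
      [4,5] "gave" : S\S
      [5,6] "sent" : PP\S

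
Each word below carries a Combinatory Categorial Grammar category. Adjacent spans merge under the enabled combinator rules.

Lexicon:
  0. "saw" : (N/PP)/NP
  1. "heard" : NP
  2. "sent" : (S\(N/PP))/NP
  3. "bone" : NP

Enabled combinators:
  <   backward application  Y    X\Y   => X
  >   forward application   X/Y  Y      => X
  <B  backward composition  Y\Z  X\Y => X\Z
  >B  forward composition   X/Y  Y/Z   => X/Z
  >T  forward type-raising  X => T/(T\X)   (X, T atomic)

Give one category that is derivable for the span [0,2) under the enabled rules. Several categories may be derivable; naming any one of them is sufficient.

[0,4] S   <
  [0,2] N/PP   >
    [0,1] "saw" : (N/PP)/NP
    [1,2] "heard" : NP
  [2,4] S\(N/PP)   >
    [2,3] "sent" : (S\(N/PP))/NP
    [3,4] "bone" : NP

N/PP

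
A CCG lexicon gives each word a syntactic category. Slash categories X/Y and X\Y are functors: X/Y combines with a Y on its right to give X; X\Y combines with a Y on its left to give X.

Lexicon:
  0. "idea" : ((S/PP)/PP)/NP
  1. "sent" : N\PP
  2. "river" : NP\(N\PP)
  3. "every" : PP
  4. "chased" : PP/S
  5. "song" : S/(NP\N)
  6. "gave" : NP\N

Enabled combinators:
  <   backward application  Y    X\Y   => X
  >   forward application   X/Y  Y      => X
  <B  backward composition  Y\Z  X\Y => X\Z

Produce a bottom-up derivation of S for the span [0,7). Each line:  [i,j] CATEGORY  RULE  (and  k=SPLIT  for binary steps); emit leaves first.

[0,1] ((S/PP)/PP)/NP  lex  "idea"
[1,2] N\PP  lex  "sent"
[2,3] NP\(N\PP)  lex  "river"
[1,3] NP  <  k=2
[0,3] (S/PP)/PP  >  k=1
[3,4] PP  lex  "every"
[0,4] S/PP  >  k=3
[4,5] PP/S  lex  "chased"
[5,6] S/(NP\N)  lex  "song"
[6,7] NP\N  lex  "gave"
[5,7] S  >  k=6
[4,7] PP  >  k=5
[0,7] S  >  k=4

[0,7] S   >
  [0,4] S/PP   >
    [0,3] (S/PP)/PP   >
      [0,1] "idea" : ((S/PP)/PP)/NP
      [1,3] NP   <
        [1,2] "sent" : N\PP
        [2,3] "river" : NP\(N\PP)
    [3,4] "every" : PP
  [4,7] PP   >
    [4,5] "chased" : PP/S
    [5,7] S   >
      [5,6] "song" : S/(NP\N)
      [6,7] "gave" : NP\N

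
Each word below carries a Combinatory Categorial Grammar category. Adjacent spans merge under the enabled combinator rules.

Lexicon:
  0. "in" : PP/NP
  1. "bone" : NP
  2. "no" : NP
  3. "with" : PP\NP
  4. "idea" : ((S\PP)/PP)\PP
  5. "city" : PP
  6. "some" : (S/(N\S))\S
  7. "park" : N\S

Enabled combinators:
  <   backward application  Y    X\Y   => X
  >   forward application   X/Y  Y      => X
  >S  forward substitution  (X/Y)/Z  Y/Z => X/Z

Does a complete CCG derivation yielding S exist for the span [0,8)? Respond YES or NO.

[0,8] S   >
  [0,7] S/(N\S)   <
    [0,6] S   <
      [0,2] PP   >
        [0,1] "in" : PP/NP
        [1,2] "bone" : NP
      [2,6] S\PP   >
        [2,5] (S\PP)/PP   <
          [2,4] PP   <
            [2,3] "no" : NP
            [3,4] "with" : PP\NP
          [4,5] "idea" : ((S\PP)/PP)\PP
        [5,6] "city" : PP
    [6,7] "some" : (S/(N\S))\S
  [7,8] "park" : N\S

YES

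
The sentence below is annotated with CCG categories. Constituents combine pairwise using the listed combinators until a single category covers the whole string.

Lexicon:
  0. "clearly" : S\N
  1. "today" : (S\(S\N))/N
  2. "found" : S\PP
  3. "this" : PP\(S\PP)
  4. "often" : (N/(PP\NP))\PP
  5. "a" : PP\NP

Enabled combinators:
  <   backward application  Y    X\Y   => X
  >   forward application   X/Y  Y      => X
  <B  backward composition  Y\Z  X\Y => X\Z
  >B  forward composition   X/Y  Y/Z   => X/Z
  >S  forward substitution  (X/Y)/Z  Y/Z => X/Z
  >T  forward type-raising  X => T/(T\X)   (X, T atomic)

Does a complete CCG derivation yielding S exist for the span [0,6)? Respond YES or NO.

YES

[0,6] S   <
  [0,1] "clearly" : S\N
  [1,6] S\(S\N)   >
    [1,2] "today" : (S\(S\N))/N
    [2,6] N   >
      [2,5] N/(PP\NP)   <
        [2,4] PP   <
          [2,3] "found" : S\PP
          [3,4] "this" : PP\(S\PP)
        [4,5] "often" : (N/(PP\NP))\PP
      [5,6] "a" : PP\NP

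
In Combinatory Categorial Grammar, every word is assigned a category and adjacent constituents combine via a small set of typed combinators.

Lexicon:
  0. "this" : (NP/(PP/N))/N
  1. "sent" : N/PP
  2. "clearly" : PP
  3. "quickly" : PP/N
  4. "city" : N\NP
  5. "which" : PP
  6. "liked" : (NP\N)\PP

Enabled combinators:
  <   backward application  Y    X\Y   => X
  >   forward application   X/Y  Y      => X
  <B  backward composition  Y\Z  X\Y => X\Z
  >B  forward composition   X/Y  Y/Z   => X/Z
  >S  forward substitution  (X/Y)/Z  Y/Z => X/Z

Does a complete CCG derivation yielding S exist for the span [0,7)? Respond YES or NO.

(NP/(PP/N))/N N/PP PP PP/N N\NP PP (NP\N)\PP
CKY chart[0,7] = {NP}; S ∉ chart

NO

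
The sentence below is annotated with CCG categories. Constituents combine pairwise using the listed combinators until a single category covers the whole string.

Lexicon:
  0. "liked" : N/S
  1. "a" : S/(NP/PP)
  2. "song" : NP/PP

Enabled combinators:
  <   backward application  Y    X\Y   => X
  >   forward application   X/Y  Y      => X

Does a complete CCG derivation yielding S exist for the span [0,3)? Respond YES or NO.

N/S S/(NP/PP) NP/PP
CKY chart[0,3] = {N}; S ∉ chart

NO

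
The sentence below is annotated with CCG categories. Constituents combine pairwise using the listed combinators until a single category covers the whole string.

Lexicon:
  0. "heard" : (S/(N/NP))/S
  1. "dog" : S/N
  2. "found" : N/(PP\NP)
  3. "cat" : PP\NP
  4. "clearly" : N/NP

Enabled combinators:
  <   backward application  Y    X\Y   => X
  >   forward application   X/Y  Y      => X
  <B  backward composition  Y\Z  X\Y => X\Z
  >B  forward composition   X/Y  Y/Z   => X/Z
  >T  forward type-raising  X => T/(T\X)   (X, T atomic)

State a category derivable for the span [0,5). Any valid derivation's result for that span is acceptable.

S

[0,5] S   >
  [0,4] S/(N/NP)   >
    [0,1] "heard" : (S/(N/NP))/S
    [1,4] S   >
      [1,2] "dog" : S/N
      [2,4] N   >
        [2,3] "found" : N/(PP\NP)
        [3,4] "cat" : PP\NP
  [4,5] "clearly" : N/NP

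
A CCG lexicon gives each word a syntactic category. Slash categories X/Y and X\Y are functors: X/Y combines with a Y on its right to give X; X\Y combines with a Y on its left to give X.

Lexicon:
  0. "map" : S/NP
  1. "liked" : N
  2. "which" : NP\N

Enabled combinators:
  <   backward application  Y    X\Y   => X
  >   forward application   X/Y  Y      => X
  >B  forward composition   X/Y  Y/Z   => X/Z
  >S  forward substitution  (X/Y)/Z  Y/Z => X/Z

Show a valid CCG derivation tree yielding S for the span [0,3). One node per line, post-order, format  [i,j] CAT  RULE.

[0,1] S/NP  lex  "map"
[1,2] N  lex  "liked"
[2,3] NP\N  lex  "which"
[1,3] NP  <  k=2
[0,3] S  >  k=1

[0,3] S   >
  [0,1] "map" : S/NP
  [1,3] NP   <
    [1,2] "liked" : N
    [2,3] "which" : NP\N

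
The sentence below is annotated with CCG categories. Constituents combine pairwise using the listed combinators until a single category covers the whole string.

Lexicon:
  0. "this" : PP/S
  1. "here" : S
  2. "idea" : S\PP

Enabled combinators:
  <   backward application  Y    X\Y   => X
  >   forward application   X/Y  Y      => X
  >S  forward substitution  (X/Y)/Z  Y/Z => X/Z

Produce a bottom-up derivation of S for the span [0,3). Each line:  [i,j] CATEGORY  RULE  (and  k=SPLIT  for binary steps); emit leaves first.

[0,1] PP/S  lex  "this"
[1,2] S  lex  "here"
[0,2] PP  >  k=1
[2,3] S\PP  lex  "idea"
[0,3] S  <  k=2

[0,3] S   <
  [0,2] PP   >
    [0,1] "this" : PP/S
    [1,2] "here" : S
  [2,3] "idea" : S\PP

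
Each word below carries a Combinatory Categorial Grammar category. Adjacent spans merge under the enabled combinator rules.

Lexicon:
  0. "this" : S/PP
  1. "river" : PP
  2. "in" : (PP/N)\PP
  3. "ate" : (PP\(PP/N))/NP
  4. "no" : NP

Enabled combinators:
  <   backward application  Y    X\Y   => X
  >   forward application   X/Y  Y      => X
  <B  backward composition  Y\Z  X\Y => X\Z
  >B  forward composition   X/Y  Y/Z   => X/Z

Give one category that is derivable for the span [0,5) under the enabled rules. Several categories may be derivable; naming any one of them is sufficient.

S

[0,5] S   >
  [0,1] "this" : S/PP
  [1,5] PP   <
    [1,3] PP/N   <
      [1,2] "river" : PP
      [2,3] "in" : (PP/N)\PP
    [3,5] PP\(PP/N)   >
      [3,4] "ate" : (PP\(PP/N))/NP
      [4,5] "no" : NP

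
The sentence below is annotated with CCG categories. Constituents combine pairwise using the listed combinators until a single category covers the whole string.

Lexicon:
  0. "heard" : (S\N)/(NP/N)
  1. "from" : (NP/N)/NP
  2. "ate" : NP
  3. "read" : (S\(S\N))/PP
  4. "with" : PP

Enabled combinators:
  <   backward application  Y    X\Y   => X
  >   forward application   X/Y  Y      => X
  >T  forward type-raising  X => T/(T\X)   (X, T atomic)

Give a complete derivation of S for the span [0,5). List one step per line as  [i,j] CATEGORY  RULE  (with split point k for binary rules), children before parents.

[0,5] S   <
  [0,3] S\N   >
    [0,1] "heard" : (S\N)/(NP/N)
    [1,3] NP/N   >
      [1,2] "from" : (NP/N)/NP
      [2,3] "ate" : NP
  [3,5] S\(S\N)   >
    [3,4] "read" : (S\(S\N))/PP
    [4,5] "with" : PP

[0,1] (S\N)/(NP/N)  lex  "heard"
[1,2] (NP/N)/NP  lex  "from"
[2,3] NP  lex  "ate"
[1,3] NP/N  >  k=2
[0,3] S\N  >  k=1
[3,4] (S\(S\N))/PP  lex  "read"
[4,5] PP  lex  "with"
[3,5] S\(S\N)  >  k=4
[0,5] S  <  k=3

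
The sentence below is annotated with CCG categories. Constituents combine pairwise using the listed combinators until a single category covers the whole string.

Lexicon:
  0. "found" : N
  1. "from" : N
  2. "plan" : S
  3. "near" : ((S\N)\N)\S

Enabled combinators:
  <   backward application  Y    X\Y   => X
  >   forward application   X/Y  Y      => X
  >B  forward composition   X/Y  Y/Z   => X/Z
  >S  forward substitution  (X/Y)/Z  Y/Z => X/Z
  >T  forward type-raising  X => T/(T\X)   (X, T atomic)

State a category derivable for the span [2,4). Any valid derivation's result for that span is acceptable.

(S\N)\N

[0,4] S   >
  [0,1] S/(S\N)   >T
    [0,1] "found" : N
  [1,4] S\N   <
    [1,2] "from" : N
    [2,4] (S\N)\N   <
      [2,3] "plan" : S
      [3,4] "near" : ((S\N)\N)\S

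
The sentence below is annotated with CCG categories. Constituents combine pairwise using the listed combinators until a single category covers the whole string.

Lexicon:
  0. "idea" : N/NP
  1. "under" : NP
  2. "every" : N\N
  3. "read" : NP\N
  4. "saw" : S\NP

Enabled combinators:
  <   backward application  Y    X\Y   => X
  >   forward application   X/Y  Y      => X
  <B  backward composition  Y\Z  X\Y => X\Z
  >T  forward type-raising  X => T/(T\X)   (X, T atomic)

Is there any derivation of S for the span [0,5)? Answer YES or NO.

YES

[0,5] S   <
  [0,2] N   >
    [0,1] "idea" : N/NP
    [1,2] "under" : NP
  [2,5] S\N   <B
    [2,3] "every" : N\N
    [3,5] S\N   <B
      [3,4] "read" : NP\N
      [4,5] "saw" : S\NP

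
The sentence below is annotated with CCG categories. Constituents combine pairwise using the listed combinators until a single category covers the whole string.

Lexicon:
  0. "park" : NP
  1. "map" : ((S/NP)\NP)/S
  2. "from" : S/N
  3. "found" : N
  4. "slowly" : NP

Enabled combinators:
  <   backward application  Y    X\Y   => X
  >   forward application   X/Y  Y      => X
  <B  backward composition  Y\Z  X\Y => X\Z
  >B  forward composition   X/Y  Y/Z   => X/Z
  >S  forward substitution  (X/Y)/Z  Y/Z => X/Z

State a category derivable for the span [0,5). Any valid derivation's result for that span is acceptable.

S

[0,5] S   >
  [0,4] S/NP   <
    [0,1] "park" : NP
    [1,4] (S/NP)\NP   >
      [1,2] "map" : ((S/NP)\NP)/S
      [2,4] S   >
        [2,3] "from" : S/N
        [3,4] "found" : N
  [4,5] "slowly" : NP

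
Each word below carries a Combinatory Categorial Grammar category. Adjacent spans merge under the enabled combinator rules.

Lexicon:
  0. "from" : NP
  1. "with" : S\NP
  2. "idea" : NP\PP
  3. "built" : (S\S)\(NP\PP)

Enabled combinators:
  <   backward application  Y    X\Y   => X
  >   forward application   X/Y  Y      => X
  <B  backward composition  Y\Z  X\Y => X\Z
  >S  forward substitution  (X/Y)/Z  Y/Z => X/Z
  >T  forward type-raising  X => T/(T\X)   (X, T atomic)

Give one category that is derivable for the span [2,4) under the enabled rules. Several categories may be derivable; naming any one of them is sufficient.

[0,4] S   <
  [0,1] "from" : NP
  [1,4] S\NP   <B
    [1,2] "with" : S\NP
    [2,4] S\S   <
      [2,3] "idea" : NP\PP
      [3,4] "built" : (S\S)\(NP\PP)

S\S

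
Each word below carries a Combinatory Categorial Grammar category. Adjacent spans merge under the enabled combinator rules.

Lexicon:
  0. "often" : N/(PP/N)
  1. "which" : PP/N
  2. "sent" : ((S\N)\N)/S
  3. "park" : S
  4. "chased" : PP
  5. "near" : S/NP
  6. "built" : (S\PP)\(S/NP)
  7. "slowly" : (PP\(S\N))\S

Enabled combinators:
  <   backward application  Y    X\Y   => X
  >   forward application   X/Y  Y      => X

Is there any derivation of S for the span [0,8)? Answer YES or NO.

N/(PP/N) PP/N ((S\N)\N)/S S PP S/NP (S\PP)\(S/NP) (PP\(S\N))\S
CKY chart[0,8] = {PP}; S ∉ chart

NO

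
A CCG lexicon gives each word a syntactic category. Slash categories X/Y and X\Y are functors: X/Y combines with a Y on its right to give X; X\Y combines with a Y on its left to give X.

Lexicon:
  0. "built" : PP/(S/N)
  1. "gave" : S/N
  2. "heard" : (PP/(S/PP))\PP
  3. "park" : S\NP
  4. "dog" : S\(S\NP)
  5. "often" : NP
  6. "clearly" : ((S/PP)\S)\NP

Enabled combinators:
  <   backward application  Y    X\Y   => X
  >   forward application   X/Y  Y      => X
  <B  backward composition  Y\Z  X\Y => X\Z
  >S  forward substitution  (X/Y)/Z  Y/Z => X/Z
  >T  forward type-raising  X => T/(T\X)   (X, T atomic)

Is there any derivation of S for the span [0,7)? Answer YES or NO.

NO

PP/(S/N) S/N (PP/(S/PP))\PP S\NP S\(S\NP) NP ((S/PP)\S)\NP
CKY chart[0,7] = {N/(N\PP), NP/(NP\PP), PP, PP/(PP\PP), S/(S\PP)}; S ∉ chart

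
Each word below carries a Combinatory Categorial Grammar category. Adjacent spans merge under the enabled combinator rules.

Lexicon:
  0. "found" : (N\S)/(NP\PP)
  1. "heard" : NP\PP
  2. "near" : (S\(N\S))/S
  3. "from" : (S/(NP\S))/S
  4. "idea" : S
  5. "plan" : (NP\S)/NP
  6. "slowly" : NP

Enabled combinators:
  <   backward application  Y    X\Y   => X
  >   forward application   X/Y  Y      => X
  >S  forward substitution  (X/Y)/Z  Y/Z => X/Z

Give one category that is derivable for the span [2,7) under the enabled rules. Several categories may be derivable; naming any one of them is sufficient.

S\(N\S)

[0,7] S   <
  [0,2] N\S   >
    [0,1] "found" : (N\S)/(NP\PP)
    [1,2] "heard" : NP\PP
  [2,7] S\(N\S)   >
    [2,3] "near" : (S\(N\S))/S
    [3,7] S   >
      [3,5] S/(NP\S)   >
        [3,4] "from" : (S/(NP\S))/S
        [4,5] "idea" : S
      [5,7] NP\S   >
        [5,6] "plan" : (NP\S)/NP
        [6,7] "slowly" : NP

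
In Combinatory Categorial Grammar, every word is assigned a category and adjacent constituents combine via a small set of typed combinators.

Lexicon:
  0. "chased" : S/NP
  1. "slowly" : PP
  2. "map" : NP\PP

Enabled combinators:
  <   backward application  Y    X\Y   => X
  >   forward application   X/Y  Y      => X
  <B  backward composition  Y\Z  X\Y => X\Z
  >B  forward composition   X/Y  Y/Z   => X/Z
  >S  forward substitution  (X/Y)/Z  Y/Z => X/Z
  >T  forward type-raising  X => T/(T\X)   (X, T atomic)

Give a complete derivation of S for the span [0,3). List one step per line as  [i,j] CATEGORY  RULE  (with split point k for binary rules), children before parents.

[0,3] S   >
  [0,1] "chased" : S/NP
  [1,3] NP   <
    [1,2] "slowly" : PP
    [2,3] "map" : NP\PP

[0,1] S/NP  lex  "chased"
[1,2] PP  lex  "slowly"
[2,3] NP\PP  lex  "map"
[1,3] NP  <  k=2
[0,3] S  >  k=1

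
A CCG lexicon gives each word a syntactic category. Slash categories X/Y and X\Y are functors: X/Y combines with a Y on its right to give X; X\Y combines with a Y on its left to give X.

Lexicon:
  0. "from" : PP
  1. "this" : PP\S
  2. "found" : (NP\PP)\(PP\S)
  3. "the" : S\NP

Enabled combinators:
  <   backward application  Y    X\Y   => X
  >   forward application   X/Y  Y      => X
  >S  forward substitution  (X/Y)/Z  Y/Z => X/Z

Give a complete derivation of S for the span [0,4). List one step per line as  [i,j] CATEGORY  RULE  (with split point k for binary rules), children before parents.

[0,1] PP  lex  "from"
[1,2] PP\S  lex  "this"
[2,3] (NP\PP)\(PP\S)  lex  "found"
[1,3] NP\PP  <  k=2
[0,3] NP  <  k=1
[3,4] S\NP  lex  "the"
[0,4] S  <  k=3

[0,4] S   <
  [0,3] NP   <
    [0,1] "from" : PP
    [1,3] NP\PP   <
      [1,2] "this" : PP\S
      [2,3] "found" : (NP\PP)\(PP\S)
  [3,4] "the" : S\NP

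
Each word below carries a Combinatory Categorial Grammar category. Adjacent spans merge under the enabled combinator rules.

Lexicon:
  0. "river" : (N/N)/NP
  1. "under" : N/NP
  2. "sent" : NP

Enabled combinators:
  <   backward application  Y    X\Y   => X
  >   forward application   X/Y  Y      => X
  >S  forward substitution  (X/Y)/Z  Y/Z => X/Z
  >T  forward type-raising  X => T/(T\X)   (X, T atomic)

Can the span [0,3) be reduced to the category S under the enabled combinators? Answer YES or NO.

(N/N)/NP N/NP NP
CKY chart[0,3] = {N, N/(N\N), NP/(NP\N), PP/(PP\N), S/(S\N)}; S ∉ chart

NO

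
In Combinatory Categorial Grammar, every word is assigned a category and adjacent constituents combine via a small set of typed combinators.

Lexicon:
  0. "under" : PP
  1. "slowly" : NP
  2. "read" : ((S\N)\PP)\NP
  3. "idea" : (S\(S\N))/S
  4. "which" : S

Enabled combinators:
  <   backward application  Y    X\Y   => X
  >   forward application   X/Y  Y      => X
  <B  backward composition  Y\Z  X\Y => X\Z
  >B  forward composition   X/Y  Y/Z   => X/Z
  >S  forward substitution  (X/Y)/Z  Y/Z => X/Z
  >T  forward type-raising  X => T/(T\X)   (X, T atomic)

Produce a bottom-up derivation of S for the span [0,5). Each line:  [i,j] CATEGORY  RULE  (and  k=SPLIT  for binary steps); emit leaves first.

[0,5] S   <
  [0,3] S\N   <
    [0,1] "under" : PP
    [1,3] (S\N)\PP   <
      [1,2] "slowly" : NP
      [2,3] "read" : ((S\N)\PP)\NP
  [3,5] S\(S\N)   >
    [3,4] "idea" : (S\(S\N))/S
    [4,5] "which" : S

[0,1] PP  lex  "under"
[1,2] NP  lex  "slowly"
[2,3] ((S\N)\PP)\NP  lex  "read"
[1,3] (S\N)\PP  <  k=2
[0,3] S\N  <  k=1
[3,4] (S\(S\N))/S  lex  "idea"
[4,5] S  lex  "which"
[3,5] S\(S\N)  >  k=4
[0,5] S  <  k=3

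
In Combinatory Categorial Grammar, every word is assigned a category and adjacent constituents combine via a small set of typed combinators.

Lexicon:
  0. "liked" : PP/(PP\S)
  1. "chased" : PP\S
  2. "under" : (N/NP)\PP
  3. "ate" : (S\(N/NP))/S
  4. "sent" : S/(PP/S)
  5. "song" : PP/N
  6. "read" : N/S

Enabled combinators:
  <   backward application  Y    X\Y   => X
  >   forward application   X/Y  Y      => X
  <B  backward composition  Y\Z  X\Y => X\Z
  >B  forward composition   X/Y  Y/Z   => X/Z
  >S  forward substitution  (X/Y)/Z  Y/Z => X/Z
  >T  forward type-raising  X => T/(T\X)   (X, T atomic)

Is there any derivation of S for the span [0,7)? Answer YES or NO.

YES

[0,7] S   <
  [0,3] N/NP   <
    [0,2] PP   >
      [0,1] "liked" : PP/(PP\S)
      [1,2] "chased" : PP\S
    [2,3] "under" : (N/NP)\PP
  [3,7] S\(N/NP)   >
    [3,4] "ate" : (S\(N/NP))/S
    [4,7] S   >
      [4,5] "sent" : S/(PP/S)
      [5,7] PP/S   >B
        [5,6] "song" : PP/N
        [6,7] "read" : N/S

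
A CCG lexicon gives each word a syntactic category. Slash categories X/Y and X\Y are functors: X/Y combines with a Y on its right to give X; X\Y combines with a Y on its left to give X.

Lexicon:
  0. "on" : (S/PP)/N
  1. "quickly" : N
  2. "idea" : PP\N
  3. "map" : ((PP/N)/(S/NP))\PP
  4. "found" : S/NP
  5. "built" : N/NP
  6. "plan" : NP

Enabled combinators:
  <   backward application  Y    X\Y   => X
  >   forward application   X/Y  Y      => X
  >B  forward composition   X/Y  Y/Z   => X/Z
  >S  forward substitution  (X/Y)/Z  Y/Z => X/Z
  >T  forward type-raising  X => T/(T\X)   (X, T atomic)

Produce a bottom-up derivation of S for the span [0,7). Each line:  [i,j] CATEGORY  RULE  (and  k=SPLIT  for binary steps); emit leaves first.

[0,1] (S/PP)/N  lex  "on"
[1,2] N  lex  "quickly"
[1,2] PP/(PP\N)  >T
[2,3] PP\N  lex  "idea"
[1,3] PP  >  k=2
[3,4] ((PP/N)/(S/NP))\PP  lex  "map"
[1,4] (PP/N)/(S/NP)  <  k=3
[4,5] S/NP  lex  "found"
[1,5] PP/N  >  k=4
[0,5] S/N  >S  k=1
[5,6] N/NP  lex  "built"
[6,7] NP  lex  "plan"
[5,7] N  >  k=6
[0,7] S  >  k=5

[0,7] S   >
  [0,5] S/N   >S
    [0,1] "on" : (S/PP)/N
    [1,5] PP/N   >
      [1,4] (PP/N)/(S/NP)   <
        [1,3] PP   >
          [1,2] PP/(PP\N)   >T
            [1,2] "quickly" : N
          [2,3] "idea" : PP\N
        [3,4] "map" : ((PP/N)/(S/NP))\PP
      [4,5] "found" : S/NP
  [5,7] N   >
    [5,6] "built" : N/NP
    [6,7] "plan" : NP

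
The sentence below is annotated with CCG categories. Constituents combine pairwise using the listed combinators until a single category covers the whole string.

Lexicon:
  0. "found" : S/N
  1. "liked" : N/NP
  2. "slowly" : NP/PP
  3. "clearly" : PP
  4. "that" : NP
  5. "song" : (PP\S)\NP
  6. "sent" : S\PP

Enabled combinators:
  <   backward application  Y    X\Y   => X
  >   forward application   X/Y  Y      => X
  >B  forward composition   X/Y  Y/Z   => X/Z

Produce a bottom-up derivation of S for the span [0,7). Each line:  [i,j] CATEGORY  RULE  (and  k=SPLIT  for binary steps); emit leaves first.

[0,1] S/N  lex  "found"
[1,2] N/NP  lex  "liked"
[2,3] NP/PP  lex  "slowly"
[3,4] PP  lex  "clearly"
[2,4] NP  >  k=3
[1,4] N  >  k=2
[0,4] S  >  k=1
[4,5] NP  lex  "that"
[5,6] (PP\S)\NP  lex  "song"
[4,6] PP\S  <  k=5
[0,6] PP  <  k=4
[6,7] S\PP  lex  "sent"
[0,7] S  <  k=6

[0,7] S   <
  [0,6] PP   <
    [0,4] S   >
      [0,1] "found" : S/N
      [1,4] N   >
        [1,2] "liked" : N/NP
        [2,4] NP   >
          [2,3] "slowly" : NP/PP
          [3,4] "clearly" : PP
    [4,6] PP\S   <
      [4,5] "that" : NP
      [5,6] "song" : (PP\S)\NP
  [6,7] "sent" : S\PP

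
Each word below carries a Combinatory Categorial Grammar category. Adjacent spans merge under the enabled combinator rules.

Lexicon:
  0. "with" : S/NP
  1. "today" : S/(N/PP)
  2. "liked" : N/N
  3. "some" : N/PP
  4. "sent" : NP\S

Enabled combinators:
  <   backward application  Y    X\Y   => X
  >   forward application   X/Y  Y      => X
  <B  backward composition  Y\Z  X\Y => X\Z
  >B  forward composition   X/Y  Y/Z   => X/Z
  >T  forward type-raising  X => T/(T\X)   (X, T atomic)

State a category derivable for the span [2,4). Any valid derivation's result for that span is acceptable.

N/PP

[0,5] S   >
  [0,1] "with" : S/NP
  [1,5] NP   <
    [1,4] S   >
      [1,2] "today" : S/(N/PP)
      [2,4] N/PP   >B
        [2,3] "liked" : N/N
        [3,4] "some" : N/PP
    [4,5] "sent" : NP\S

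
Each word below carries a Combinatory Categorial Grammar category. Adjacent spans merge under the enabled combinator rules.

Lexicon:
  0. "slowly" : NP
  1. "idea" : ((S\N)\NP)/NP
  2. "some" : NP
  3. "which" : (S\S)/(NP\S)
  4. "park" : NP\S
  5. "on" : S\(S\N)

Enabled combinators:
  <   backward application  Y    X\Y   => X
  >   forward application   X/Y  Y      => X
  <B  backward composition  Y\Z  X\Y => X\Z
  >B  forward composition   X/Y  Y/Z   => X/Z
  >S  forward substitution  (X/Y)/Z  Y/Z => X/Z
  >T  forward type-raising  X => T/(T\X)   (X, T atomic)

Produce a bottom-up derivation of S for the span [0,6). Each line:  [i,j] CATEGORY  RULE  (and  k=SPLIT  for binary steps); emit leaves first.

[0,1] NP  lex  "slowly"
[1,2] ((S\N)\NP)/NP  lex  "idea"
[2,3] NP  lex  "some"
[1,3] (S\N)\NP  >  k=2
[0,3] S\N  <  k=1
[3,4] (S\S)/(NP\S)  lex  "which"
[4,5] NP\S  lex  "park"
[3,5] S\S  >  k=4
[0,5] S\N  <B  k=3
[5,6] S\(S\N)  lex  "on"
[0,6] S  <  k=5

[0,6] S   <
  [0,5] S\N   <B
    [0,3] S\N   <
      [0,1] "slowly" : NP
      [1,3] (S\N)\NP   >
        [1,2] "idea" : ((S\N)\NP)/NP
        [2,3] "some" : NP
    [3,5] S\S   >
      [3,4] "which" : (S\S)/(NP\S)
      [4,5] "park" : NP\S
  [5,6] "on" : S\(S\N)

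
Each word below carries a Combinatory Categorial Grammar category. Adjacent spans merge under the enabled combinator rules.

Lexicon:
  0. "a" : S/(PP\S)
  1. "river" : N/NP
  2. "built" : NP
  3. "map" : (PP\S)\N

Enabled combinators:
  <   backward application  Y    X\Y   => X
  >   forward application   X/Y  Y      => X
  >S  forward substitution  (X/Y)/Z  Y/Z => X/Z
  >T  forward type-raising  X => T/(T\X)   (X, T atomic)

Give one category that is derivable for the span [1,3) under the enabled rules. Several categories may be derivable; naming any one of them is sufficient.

[0,4] S   >
  [0,1] "a" : S/(PP\S)
  [1,4] PP\S   <
    [1,3] N   >
      [1,2] "river" : N/NP
      [2,3] "built" : NP
    [3,4] "map" : (PP\S)\N

N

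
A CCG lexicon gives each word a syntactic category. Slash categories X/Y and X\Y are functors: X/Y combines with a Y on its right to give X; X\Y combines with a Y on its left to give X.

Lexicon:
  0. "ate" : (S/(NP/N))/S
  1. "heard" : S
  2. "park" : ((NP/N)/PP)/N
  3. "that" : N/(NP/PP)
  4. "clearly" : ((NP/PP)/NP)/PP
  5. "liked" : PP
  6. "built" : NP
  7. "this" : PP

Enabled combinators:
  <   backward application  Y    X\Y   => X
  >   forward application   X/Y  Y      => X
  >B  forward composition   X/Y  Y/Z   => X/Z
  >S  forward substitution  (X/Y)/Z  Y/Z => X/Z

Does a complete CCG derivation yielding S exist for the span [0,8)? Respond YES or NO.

[0,8] S   >
  [0,7] S/PP   >B
    [0,2] S/(NP/N)   >
      [0,1] "ate" : (S/(NP/N))/S
      [1,2] "heard" : S
    [2,7] (NP/N)/PP   >
      [2,3] "park" : ((NP/N)/PP)/N
      [3,7] N   >
        [3,4] "that" : N/(NP/PP)
        [4,7] NP/PP   >
          [4,6] (NP/PP)/NP   >
            [4,5] "clearly" : ((NP/PP)/NP)/PP
            [5,6] "liked" : PP
          [6,7] "built" : NP
  [7,8] "this" : PP

YES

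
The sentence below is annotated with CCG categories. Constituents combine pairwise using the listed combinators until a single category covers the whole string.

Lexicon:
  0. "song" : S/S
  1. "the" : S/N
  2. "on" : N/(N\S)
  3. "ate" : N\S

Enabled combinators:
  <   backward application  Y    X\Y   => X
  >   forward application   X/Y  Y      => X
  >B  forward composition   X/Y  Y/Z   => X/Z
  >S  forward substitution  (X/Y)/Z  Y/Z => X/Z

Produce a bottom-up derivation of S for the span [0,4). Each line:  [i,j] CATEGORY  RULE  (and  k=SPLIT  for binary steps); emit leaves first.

[0,4] S   >
  [0,2] S/N   >B
    [0,1] "song" : S/S
    [1,2] "the" : S/N
  [2,4] N   >
    [2,3] "on" : N/(N\S)
    [3,4] "ate" : N\S

[0,1] S/S  lex  "song"
[1,2] S/N  lex  "the"
[0,2] S/N  >B  k=1
[2,3] N/(N\S)  lex  "on"
[3,4] N\S  lex  "ate"
[2,4] N  >  k=3
[0,4] S  >  k=2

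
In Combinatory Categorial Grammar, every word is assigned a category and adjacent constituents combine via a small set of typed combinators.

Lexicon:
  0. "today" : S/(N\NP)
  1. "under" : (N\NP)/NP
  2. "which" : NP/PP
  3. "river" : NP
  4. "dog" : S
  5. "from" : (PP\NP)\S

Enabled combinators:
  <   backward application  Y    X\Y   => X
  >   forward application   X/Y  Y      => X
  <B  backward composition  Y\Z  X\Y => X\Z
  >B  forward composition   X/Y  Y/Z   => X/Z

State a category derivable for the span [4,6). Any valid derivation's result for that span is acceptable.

[0,6] S   >
  [0,2] S/NP   >B
    [0,1] "today" : S/(N\NP)
    [1,2] "under" : (N\NP)/NP
  [2,6] NP   >
    [2,3] "which" : NP/PP
    [3,6] PP   <
      [3,4] "river" : NP
      [4,6] PP\NP   <
        [4,5] "dog" : S
        [5,6] "from" : (PP\NP)\S

PP\NP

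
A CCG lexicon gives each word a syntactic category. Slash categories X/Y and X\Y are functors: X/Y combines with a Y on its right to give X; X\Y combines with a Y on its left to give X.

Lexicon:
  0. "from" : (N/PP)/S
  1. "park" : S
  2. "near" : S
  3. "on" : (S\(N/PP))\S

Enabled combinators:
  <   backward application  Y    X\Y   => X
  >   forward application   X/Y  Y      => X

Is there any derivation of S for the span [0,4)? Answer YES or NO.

[0,4] S   <
  [0,2] N/PP   >
    [0,1] "from" : (N/PP)/S
    [1,2] "park" : S
  [2,4] S\(N/PP)   <
    [2,3] "near" : S
    [3,4] "on" : (S\(N/PP))\S

YES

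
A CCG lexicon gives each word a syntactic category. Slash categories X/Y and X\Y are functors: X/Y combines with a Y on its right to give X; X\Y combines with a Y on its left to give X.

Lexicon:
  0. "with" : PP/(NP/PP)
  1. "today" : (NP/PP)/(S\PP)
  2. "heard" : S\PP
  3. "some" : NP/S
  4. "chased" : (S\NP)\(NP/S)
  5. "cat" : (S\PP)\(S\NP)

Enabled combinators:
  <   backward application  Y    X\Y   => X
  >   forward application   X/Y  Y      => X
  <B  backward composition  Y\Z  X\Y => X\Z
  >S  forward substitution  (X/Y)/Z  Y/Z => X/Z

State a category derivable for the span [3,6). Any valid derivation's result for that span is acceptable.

[0,6] S   <
  [0,3] PP   >
    [0,1] "with" : PP/(NP/PP)
    [1,3] NP/PP   >
      [1,2] "today" : (NP/PP)/(S\PP)
      [2,3] "heard" : S\PP
  [3,6] S\PP   <
    [3,5] S\NP   <
      [3,4] "some" : NP/S
      [4,5] "chased" : (S\NP)\(NP/S)
    [5,6] "cat" : (S\PP)\(S\NP)

S\PP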